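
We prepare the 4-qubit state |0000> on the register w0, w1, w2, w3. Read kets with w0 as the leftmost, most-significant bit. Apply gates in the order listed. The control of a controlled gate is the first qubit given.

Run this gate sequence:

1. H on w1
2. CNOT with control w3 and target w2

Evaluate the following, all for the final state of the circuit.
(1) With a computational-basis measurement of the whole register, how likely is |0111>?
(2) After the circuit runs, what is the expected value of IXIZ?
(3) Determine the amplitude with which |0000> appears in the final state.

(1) Outcome |0111> occurs with probability 0.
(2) In the final state, IXIZ has expectation 1.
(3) The amplitude on |0000> is sqrt(2)/2.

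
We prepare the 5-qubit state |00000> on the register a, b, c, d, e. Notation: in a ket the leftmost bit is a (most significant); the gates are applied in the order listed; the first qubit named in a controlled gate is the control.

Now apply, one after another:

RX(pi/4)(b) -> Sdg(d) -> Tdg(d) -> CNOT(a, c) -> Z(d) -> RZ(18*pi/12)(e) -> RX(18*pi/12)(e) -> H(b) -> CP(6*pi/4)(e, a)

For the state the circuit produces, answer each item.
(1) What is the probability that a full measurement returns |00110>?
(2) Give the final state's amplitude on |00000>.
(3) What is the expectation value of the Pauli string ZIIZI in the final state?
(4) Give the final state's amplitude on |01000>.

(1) The probability of measuring |00110> is 0.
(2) |00000> carries amplitude (sqrt(sqrt(2) + 2) - I*sqrt(2 - sqrt(2)))*exp(I*pi/4)/4 in the final state.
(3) The expectation value of ZIIZI is 1.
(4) |01000> carries amplitude (sqrt(sqrt(2) + 2) + I*sqrt(2 - sqrt(2)))*exp(I*pi/4)/4 in the final state.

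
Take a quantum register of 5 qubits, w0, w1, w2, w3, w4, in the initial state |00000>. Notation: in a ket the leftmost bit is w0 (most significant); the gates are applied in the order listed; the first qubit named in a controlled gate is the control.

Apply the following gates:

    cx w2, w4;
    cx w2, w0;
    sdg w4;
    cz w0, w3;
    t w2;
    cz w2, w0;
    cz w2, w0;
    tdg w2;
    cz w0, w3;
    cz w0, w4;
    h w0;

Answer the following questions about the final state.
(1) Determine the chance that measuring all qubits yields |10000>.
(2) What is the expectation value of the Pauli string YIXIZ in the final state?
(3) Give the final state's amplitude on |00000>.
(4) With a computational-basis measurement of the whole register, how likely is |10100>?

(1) A full measurement returns |10000> with probability 1/2. Key observation: the block from step 4 through step 9 cancels to the identity and can be dropped.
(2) The observable YIXIZ averages to 0.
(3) |00000> carries amplitude sqrt(2)/2 in the final state.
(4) A full measurement returns |10100> with probability 0.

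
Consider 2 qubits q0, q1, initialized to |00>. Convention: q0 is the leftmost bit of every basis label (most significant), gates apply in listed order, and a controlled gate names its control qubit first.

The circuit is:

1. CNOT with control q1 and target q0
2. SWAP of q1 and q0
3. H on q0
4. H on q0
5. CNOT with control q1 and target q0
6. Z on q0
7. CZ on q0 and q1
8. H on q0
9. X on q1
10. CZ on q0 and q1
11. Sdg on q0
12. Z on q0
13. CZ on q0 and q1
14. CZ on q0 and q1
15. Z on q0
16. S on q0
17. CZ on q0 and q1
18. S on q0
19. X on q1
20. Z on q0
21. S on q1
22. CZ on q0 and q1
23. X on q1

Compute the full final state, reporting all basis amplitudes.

After the circuit, the state carries amplitude 0 on |00>, sqrt(2)/2 on |01>, 0 on |10>, -sqrt(2)*I/2 on |11>. Key observation: the block from step 10 through step 17 cancels to the identity and can be dropped.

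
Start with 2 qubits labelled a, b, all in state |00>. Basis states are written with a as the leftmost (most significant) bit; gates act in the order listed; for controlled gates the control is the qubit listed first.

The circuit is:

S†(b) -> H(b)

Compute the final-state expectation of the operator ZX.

The expectation value of ZX is 1.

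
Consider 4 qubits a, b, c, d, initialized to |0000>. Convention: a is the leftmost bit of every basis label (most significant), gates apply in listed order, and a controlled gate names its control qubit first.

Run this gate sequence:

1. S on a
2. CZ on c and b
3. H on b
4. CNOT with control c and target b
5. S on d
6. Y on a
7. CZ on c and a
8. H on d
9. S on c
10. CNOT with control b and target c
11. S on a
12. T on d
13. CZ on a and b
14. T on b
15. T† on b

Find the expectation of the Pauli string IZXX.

The observable IZXX averages to 0.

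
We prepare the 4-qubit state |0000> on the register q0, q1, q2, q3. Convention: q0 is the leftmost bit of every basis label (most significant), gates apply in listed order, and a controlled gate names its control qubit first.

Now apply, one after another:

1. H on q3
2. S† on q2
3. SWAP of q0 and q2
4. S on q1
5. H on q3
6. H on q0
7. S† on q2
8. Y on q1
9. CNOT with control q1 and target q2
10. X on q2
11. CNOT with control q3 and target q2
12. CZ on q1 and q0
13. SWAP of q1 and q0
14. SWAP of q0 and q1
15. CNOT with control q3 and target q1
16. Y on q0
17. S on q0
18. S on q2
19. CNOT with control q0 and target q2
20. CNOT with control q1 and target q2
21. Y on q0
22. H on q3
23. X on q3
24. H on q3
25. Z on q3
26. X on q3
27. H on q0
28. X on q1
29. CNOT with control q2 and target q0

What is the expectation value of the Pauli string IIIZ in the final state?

The expectation value of IIIZ is -1. Key observation: steps 22-25 multiply out to the identity, so the circuit reduces to the remaining gates.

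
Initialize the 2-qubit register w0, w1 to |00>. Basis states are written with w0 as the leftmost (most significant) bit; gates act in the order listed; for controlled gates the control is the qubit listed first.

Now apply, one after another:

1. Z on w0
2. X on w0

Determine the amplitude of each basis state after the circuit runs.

The final amplitudes are 1 on |10>, and 0 on every other basis state.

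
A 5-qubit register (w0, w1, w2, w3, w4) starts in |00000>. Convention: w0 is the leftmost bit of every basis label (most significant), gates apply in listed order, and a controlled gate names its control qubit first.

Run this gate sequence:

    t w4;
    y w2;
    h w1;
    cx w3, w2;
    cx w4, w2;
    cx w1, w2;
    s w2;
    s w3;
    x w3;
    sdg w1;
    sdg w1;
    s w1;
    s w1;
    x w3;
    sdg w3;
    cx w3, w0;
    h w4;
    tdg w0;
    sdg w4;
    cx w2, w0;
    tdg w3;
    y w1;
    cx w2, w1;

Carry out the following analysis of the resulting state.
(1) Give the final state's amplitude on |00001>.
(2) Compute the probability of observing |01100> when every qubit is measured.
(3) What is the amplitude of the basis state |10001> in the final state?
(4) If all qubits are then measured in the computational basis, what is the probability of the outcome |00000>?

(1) The final state's coefficient on |00001> equals -I/2.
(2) The probability of measuring |01100> is 0.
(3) The final state's coefficient on |10001> equals 0.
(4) The probability of measuring |00000> is 1/4.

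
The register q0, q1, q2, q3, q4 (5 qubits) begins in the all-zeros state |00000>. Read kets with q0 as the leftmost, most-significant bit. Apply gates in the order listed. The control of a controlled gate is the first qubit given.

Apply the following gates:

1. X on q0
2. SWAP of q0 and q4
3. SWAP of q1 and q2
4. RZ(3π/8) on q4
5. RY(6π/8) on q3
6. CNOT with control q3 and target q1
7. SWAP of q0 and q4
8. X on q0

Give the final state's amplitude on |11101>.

The amplitude on |11101> is 0.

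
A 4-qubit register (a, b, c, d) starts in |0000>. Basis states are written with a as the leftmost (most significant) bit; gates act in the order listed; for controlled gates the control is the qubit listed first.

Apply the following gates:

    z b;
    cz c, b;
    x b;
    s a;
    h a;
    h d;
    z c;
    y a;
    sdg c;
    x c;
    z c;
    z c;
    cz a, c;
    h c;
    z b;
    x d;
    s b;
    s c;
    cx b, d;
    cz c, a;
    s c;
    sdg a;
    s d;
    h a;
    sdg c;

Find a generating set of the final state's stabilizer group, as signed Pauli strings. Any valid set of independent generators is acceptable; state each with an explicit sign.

The final state is stabilized by the group generated by +YIZI, +ZIXI, +IIIY, -IZII; other independent generating sets are equally valid.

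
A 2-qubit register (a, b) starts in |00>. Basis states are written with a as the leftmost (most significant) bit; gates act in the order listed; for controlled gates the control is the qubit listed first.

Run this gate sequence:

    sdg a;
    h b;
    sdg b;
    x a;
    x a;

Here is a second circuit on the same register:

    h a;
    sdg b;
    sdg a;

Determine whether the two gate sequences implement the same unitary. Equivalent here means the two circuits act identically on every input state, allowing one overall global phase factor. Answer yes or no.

No, they are not equivalent — no single phase factor reconciles the two unitaries.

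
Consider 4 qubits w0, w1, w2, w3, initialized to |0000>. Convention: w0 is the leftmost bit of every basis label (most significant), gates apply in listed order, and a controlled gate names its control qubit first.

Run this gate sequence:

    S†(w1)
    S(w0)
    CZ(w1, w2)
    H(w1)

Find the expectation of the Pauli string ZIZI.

The expectation value of ZIZI is 1.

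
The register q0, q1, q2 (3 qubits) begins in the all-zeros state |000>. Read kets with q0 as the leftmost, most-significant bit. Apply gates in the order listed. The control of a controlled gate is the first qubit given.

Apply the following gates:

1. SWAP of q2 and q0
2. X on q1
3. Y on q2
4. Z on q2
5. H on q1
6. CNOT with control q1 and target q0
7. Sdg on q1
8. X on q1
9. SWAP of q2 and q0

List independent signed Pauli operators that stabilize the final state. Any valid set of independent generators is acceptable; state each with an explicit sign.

The final state is stabilized by the group generated by +IXY, -ZII, -IZZ; other independent generating sets are equally valid.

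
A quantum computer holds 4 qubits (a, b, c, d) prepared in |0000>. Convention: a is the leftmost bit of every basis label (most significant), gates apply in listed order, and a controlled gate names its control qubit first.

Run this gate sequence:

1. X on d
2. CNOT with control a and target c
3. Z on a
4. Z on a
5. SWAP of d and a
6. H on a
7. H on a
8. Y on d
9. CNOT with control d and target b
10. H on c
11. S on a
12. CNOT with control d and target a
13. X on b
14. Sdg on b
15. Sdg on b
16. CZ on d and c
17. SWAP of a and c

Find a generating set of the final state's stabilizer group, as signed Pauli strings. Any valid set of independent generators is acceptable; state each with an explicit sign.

The stabilizer group can be generated by -XIII, +IZII, +IIZI, -IIIZ, among other valid generating sets. Key observation: the block from step 6 through step 7 cancels to the identity and can be dropped.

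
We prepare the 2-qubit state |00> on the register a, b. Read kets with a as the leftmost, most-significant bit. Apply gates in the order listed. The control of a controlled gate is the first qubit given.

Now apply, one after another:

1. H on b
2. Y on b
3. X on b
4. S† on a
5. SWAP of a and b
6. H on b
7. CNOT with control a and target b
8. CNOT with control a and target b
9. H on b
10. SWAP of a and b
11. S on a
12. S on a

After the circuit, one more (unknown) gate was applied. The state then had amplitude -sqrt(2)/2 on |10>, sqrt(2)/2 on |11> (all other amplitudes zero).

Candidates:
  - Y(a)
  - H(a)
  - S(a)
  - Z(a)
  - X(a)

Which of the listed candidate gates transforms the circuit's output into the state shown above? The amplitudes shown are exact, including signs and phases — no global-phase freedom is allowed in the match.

The unique candidate consistent with the amplitudes is Y(a). Key observation: gates 4-11 undo each other exactly, leaving only the rest of the circuit to track.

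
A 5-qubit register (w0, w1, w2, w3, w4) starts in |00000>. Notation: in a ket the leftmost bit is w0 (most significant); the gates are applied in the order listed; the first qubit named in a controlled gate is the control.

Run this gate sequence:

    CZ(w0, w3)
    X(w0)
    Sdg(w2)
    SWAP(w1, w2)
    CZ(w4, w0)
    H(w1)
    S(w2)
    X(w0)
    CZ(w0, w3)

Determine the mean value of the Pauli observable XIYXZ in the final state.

In the final state, XIYXZ has expectation 0.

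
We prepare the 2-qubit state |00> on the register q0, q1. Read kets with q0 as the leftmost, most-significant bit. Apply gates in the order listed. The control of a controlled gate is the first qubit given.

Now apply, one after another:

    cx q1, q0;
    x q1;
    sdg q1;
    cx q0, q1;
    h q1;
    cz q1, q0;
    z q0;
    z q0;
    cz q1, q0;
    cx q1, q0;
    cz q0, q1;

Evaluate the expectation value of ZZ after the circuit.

In the final state, ZZ has expectation 1.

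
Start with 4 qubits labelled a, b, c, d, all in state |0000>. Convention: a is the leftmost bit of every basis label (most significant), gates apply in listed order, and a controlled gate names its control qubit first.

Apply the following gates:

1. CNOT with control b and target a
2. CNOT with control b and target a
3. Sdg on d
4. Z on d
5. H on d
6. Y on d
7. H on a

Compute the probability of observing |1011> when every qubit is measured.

Outcome |1011> occurs with probability 0. Key observation: steps 1-2 multiply out to the identity, so the circuit reduces to the remaining gates.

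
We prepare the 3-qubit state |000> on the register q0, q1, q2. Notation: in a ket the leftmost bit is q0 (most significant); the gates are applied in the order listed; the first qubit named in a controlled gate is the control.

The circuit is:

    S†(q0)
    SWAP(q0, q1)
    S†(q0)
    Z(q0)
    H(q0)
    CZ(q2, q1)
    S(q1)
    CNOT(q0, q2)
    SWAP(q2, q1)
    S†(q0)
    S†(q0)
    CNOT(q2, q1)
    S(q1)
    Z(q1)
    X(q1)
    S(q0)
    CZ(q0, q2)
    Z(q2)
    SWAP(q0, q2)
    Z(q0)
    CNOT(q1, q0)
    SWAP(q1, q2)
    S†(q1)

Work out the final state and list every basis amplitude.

The resulting statevector has amplitude sqrt(2)*I/2 on |010>, sqrt(2)/2 on |101>, and 0 on every other basis state.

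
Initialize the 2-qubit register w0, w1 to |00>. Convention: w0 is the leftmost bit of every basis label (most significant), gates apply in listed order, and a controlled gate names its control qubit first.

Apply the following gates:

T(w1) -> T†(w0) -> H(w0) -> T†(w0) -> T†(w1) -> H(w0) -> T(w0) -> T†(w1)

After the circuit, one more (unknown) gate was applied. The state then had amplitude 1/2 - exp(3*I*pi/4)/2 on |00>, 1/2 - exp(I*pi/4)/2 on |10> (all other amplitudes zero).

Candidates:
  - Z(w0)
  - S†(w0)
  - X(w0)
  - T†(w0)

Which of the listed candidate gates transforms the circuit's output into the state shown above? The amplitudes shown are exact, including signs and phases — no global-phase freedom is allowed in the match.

The unique candidate consistent with the amplitudes is Z(w0).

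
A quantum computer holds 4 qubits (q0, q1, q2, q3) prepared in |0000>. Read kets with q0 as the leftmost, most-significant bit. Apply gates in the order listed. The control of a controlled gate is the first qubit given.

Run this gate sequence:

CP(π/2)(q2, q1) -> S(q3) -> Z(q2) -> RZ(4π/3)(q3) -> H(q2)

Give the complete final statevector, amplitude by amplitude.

After the circuit, the state carries amplitude -sqrt(2)*exp(I*pi/3)/2 on |0000>, -sqrt(2)*exp(I*pi/3)/2 on |0010>, and 0 on every other basis state.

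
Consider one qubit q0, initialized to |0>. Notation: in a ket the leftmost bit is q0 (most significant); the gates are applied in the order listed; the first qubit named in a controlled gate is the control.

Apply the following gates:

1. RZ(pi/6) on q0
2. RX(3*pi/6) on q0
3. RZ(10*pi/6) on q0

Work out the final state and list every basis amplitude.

The resulting statevector has amplitude -sqrt(2)*exp(I*pi/12)/2 on |0>, sqrt(2)*exp(I*pi/4)/2 on |1>.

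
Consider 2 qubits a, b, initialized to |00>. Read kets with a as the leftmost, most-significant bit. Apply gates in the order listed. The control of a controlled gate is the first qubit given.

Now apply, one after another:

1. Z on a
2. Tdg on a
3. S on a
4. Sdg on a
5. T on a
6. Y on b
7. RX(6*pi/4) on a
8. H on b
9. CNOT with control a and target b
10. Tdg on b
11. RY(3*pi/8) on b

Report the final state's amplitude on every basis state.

After the circuit, the state carries amplitude -I*cos(3*pi/16)/2 - exp(I*pi/4)*sin(3*pi/16)/2 on |00>, -I*sin(3*pi/16)/2 + exp(I*pi/4)*cos(3*pi/16)/2 on |01>, -cos(3*pi/16)/2 - exp(-I*pi/4)*sin(3*pi/16)/2 on |10>, -sin(3*pi/16)/2 + exp(-I*pi/4)*cos(3*pi/16)/2 on |11>. Key observation: steps 2-5 multiply out to the identity, so the circuit reduces to the remaining gates.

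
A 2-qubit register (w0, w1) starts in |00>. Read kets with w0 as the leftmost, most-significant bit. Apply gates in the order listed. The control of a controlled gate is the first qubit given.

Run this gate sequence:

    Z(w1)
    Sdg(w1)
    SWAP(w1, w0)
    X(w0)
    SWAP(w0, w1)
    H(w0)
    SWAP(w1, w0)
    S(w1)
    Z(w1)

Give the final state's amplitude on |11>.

The amplitude on |11> is -sqrt(2)*I/2.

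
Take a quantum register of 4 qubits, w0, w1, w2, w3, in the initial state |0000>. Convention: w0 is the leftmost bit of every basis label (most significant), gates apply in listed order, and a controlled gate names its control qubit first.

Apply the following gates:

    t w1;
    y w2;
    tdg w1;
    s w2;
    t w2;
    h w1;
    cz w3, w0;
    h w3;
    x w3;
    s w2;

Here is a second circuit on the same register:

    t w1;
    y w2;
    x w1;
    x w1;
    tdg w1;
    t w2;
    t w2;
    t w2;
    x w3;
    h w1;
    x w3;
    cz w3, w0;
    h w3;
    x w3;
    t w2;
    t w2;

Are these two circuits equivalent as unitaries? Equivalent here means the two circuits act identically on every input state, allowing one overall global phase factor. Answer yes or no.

Yes — the two circuits implement the same unitary up to a global phase.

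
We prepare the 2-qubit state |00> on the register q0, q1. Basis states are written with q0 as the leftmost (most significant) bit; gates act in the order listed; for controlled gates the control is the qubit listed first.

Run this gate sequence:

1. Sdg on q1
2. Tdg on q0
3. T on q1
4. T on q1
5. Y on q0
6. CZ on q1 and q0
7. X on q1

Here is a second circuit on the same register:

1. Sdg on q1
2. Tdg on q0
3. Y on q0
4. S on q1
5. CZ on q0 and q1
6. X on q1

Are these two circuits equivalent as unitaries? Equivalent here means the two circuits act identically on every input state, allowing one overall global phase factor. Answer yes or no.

Yes: on every input state the two circuits agree up to one overall phase factor.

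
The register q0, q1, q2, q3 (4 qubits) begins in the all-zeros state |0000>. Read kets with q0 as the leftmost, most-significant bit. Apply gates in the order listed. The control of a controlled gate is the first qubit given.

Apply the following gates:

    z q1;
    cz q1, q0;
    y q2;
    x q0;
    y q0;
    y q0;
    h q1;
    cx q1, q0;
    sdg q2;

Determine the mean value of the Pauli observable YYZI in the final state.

The observable YYZI averages to -1.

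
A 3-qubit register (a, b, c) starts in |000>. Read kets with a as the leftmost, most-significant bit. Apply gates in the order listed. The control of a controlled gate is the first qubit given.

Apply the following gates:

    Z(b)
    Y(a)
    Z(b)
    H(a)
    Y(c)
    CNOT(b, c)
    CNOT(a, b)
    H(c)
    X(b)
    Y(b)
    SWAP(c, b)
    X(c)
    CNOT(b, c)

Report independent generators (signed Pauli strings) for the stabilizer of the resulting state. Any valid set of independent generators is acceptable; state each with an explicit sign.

The stabilizer group can be generated by +XIX, -IXX, -ZZZ, among other valid generating sets.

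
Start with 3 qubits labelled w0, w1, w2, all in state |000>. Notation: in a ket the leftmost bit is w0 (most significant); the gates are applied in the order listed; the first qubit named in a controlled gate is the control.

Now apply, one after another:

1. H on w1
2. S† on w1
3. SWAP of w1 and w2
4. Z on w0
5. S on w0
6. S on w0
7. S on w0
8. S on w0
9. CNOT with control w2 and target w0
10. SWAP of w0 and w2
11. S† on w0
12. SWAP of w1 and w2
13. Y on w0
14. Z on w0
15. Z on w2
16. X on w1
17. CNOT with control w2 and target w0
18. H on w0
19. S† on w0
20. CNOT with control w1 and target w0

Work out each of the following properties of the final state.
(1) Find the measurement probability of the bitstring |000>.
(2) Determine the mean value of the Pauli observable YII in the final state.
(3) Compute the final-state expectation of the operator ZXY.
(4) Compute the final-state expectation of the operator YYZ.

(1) A full measurement returns |000> with probability 1/4. Key observation: the block from step 5 through step 8 cancels to the identity and can be dropped.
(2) The observable YII averages to -1.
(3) The expectation value of ZXY is 0.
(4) The observable YYZ averages to 1.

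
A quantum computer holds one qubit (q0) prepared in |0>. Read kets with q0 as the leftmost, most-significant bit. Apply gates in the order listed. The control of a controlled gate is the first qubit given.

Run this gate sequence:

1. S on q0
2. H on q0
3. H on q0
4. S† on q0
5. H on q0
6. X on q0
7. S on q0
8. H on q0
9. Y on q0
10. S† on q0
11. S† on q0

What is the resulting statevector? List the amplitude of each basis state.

The final amplitudes are -1/2 - I/2 on |0>, 1/2 - I/2 on |1>. Key observation: the block from step 1 through step 4 cancels to the identity and can be dropped.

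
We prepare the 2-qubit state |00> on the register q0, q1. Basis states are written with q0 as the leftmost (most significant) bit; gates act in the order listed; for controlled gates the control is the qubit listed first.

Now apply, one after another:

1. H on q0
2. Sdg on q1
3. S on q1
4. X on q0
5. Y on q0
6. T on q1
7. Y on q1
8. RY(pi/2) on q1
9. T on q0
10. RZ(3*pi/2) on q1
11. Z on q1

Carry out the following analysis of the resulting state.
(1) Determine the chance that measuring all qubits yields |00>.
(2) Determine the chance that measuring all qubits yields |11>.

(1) Outcome |00> occurs with probability 1/4.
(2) A full measurement returns |11> with probability 1/4.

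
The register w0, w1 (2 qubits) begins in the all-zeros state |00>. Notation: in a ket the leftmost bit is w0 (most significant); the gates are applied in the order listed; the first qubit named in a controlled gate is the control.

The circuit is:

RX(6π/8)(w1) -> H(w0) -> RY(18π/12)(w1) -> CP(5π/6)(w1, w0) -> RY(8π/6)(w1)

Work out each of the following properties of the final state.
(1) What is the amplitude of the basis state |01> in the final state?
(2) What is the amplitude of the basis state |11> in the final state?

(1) The amplitude on |01> is -sqrt(6 - 3*sqrt(2))/8 - sqrt(2 - sqrt(2))/8 - I*sqrt(sqrt(2) + 2)/8 + I*sqrt(3*sqrt(2) + 6)/8.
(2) |11> carries amplitude -sqrt(6 - 3*sqrt(2))/8 - sqrt(2 - sqrt(2))*exp(5*I*pi/6)/8 + sqrt(sqrt(2) + 2)*exp(I*pi/3)/8 + I*sqrt(3*sqrt(2) + 6)/8 in the final state.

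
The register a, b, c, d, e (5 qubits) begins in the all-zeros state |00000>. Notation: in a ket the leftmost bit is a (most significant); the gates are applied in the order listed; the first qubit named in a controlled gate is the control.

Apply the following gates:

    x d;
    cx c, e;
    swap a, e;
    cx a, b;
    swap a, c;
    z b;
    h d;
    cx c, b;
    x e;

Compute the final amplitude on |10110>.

|10110> carries amplitude 0 in the final state.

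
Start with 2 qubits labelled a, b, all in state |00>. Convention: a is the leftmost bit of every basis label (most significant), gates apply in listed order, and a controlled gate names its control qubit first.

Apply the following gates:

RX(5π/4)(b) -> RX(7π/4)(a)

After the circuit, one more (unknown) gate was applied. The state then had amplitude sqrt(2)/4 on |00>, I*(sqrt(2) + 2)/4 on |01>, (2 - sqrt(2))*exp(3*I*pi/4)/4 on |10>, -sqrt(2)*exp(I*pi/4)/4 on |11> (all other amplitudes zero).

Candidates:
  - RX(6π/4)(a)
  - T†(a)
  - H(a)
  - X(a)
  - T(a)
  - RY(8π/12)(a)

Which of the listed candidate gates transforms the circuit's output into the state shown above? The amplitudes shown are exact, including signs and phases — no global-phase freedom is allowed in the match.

The unique candidate consistent with the amplitudes is T(a).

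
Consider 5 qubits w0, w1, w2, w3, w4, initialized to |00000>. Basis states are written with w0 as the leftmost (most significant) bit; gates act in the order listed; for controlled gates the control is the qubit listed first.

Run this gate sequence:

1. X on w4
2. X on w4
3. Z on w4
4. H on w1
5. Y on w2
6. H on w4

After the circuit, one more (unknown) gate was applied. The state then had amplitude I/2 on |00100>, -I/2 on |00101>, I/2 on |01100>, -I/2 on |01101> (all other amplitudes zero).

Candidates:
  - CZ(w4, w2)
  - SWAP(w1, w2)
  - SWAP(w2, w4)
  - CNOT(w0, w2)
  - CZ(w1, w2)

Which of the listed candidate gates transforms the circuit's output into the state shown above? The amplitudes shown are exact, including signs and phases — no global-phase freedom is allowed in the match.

The unique candidate consistent with the amplitudes is CZ(w4, w2). Key observation: gates 1-2 undo each other exactly, leaving only the rest of the circuit to track.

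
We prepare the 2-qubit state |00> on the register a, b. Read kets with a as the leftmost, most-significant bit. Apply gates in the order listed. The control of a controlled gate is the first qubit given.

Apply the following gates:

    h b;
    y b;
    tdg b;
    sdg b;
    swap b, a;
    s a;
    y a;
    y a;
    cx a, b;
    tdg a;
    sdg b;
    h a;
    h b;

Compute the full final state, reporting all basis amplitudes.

The final amplitudes are -sqrt(2)*I/2 on |00>, 0 on |01>, 0 on |10>, -sqrt(2)*I/2 on |11>.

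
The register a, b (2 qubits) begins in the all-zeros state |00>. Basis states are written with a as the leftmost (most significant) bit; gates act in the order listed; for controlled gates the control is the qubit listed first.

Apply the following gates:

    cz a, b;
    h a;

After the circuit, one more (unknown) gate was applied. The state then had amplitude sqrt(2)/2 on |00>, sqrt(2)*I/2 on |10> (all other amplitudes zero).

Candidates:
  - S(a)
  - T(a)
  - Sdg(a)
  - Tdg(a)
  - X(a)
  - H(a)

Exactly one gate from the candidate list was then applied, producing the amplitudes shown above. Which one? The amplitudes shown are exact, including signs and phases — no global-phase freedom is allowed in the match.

The applied gate was S(a).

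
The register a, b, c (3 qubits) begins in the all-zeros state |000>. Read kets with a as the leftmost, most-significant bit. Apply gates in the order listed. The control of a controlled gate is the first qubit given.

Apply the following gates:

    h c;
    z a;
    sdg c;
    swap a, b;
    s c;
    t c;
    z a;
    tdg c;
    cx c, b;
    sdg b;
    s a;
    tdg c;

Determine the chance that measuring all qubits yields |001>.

Outcome |001> occurs with probability 0.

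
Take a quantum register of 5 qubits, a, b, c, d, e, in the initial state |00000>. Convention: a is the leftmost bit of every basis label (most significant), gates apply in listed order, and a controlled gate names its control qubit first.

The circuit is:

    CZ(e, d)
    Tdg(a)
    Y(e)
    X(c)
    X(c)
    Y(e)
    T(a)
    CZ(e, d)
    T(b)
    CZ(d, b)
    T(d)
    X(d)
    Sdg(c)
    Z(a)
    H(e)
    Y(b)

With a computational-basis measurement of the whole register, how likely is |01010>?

A full measurement returns |01010> with probability 1/2. Key observation: steps 1-8 multiply out to the identity, so the circuit reduces to the remaining gates.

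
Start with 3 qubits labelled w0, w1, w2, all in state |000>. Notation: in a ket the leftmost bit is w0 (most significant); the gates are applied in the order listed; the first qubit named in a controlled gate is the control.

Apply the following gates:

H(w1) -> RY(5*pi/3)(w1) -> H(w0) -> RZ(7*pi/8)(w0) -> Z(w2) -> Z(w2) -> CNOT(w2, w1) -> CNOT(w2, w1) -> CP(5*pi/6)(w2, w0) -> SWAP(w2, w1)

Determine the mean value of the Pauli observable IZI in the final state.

In the final state, IZI has expectation 1.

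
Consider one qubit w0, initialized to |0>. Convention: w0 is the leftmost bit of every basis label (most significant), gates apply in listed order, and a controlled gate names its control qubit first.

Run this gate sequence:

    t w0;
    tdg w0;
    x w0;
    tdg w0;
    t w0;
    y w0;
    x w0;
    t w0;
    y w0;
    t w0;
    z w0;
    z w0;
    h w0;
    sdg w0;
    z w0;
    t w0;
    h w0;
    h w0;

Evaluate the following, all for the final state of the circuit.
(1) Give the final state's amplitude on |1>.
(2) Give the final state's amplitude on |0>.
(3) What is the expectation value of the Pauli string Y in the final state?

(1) The final state's coefficient on |1> equals sqrt(2)/2.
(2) The final state's coefficient on |0> equals -sqrt(2)*exp(I*pi/4)/2.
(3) In the final state, Y has expectation sqrt(2)/2.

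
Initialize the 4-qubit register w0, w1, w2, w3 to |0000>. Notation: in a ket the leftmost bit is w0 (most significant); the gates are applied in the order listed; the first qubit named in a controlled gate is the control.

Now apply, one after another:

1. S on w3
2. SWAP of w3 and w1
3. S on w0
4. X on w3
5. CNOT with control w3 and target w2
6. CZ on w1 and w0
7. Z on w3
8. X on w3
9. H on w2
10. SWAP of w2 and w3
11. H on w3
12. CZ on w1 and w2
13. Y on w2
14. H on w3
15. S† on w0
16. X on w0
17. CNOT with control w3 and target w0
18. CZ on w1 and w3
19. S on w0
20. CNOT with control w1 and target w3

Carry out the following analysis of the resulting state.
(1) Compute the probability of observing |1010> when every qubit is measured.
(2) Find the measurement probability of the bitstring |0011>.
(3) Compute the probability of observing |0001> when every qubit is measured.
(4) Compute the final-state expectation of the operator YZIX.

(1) A full measurement returns |1010> with probability 1/2.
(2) A full measurement returns |0011> with probability 1/2.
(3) Outcome |0001> occurs with probability 0.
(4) In the final state, YZIX has expectation -1.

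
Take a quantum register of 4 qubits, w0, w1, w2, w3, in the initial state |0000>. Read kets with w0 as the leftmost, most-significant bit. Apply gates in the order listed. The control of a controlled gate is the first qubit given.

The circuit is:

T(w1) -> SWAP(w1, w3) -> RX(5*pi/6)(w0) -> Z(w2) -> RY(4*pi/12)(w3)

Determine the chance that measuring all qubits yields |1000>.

A full measurement returns |1000> with probability 3*sqrt(3)/16 + 3/8.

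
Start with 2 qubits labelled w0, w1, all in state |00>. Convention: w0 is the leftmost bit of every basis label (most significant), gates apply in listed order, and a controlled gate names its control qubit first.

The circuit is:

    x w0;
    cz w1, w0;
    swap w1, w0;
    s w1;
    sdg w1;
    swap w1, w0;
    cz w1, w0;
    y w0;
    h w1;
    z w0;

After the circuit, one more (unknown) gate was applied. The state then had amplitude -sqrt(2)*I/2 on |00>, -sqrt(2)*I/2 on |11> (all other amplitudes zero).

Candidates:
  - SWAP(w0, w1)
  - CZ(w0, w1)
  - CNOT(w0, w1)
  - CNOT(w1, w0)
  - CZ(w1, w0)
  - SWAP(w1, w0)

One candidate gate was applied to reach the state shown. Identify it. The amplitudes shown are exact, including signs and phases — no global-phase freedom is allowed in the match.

It was CNOT(w1, w0) that produced the state shown. Key observation: gates 2-7 undo each other exactly, leaving only the rest of the circuit to track.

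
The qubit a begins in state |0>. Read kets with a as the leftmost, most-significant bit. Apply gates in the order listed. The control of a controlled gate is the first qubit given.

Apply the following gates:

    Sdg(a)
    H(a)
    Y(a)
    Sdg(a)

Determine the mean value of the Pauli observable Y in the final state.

In the final state, Y has expectation 1.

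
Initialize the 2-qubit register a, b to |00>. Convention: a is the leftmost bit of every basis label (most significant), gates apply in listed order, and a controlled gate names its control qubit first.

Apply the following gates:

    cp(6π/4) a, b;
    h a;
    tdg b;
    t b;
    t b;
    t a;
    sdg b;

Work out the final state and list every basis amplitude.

The final amplitudes are sqrt(2)/2 on |00>, 0 on |01>, sqrt(2)*exp(I*pi/4)/2 on |10>, 0 on |11>.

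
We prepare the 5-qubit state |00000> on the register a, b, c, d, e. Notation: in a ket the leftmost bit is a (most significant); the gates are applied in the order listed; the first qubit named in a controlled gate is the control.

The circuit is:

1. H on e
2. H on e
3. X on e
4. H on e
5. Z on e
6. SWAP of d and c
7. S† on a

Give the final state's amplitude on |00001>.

|00001> carries amplitude sqrt(2)/2 in the final state. Key observation: the block from step 2 through step 5 cancels to the identity and can be dropped.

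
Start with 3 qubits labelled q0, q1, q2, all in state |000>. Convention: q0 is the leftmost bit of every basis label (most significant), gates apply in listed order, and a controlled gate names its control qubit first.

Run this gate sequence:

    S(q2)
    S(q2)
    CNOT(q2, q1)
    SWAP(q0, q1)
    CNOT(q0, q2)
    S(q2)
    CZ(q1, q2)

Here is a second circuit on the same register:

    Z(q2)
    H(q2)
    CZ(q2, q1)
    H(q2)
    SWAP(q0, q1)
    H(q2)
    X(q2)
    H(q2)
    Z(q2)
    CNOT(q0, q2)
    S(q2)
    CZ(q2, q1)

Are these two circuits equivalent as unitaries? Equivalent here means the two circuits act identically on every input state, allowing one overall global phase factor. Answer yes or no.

No, they are not equivalent — no single phase factor reconciles the two unitaries.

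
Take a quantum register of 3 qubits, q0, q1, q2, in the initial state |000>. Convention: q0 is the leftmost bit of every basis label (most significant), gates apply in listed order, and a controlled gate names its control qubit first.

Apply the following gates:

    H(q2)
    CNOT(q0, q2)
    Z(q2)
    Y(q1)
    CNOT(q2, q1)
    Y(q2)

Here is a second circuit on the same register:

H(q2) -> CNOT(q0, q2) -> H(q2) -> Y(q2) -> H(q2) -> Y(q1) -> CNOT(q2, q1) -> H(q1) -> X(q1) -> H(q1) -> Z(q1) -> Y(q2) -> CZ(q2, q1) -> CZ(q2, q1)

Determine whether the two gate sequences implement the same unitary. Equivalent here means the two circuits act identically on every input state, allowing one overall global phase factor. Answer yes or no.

No — the two circuits implement different unitaries, even allowing a global phase.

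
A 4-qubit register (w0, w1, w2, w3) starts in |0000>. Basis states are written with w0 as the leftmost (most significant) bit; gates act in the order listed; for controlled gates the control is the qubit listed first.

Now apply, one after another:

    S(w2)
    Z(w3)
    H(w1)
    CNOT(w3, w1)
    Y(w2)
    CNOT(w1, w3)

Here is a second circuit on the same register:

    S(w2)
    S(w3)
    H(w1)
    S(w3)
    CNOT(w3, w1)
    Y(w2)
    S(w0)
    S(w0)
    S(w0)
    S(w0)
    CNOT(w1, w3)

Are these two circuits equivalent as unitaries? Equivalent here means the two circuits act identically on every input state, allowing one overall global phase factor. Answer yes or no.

Yes, they are equivalent — the unitaries differ by at most a global phase.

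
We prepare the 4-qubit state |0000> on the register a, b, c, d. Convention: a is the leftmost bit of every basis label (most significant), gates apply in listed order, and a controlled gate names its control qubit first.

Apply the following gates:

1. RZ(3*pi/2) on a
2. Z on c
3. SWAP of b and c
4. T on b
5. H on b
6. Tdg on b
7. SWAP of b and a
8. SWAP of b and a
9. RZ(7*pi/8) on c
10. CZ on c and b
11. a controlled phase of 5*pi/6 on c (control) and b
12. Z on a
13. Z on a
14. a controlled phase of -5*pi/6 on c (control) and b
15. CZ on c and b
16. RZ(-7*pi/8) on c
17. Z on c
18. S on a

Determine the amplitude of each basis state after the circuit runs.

After the circuit, the state carries amplitude -sqrt(2)*exp(I*pi/4)/2 on |0000>, -sqrt(2)/2 on |0100>, and 0 on every other basis state.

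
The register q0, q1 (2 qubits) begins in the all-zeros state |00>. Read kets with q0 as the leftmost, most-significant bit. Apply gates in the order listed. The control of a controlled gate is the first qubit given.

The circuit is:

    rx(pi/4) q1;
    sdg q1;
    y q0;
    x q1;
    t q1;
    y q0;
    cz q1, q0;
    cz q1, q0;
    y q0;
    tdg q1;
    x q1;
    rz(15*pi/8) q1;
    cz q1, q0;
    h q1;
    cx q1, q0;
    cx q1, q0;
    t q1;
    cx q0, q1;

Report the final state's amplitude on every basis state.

After the circuit, the state carries amplitude 0 on |00>, 0 on |01>, sqrt(2)*I*sqrt(sqrt(2)/4 + 1/2)*exp(-11*I*pi/16)/2 - sqrt(2)*I*sqrt(1/2 - sqrt(2)/4)*exp(-13*I*pi/16)/2 on |10>, sqrt(2)*I*sqrt(sqrt(2)/4 + 1/2)*exp(-15*I*pi/16)/2 + sqrt(2)*I*sqrt(1/2 - sqrt(2)/4)*exp(15*I*pi/16)/2 on |11>.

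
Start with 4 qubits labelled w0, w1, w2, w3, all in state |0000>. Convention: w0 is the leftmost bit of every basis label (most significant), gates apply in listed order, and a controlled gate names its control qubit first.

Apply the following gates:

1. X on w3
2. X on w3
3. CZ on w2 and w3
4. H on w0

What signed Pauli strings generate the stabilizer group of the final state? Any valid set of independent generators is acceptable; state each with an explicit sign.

The stabilizer group can be generated by +XIII, +IZII, +IIZI, +IIIZ, among other valid generating sets. Key observation: gates 1-2 undo each other exactly, leaving only the rest of the circuit to track.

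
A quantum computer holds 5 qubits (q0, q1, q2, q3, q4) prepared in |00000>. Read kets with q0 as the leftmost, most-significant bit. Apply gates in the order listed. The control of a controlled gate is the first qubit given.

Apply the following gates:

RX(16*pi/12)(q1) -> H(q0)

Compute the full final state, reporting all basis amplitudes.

The final amplitudes are -sqrt(2)/4 on |00000>, -sqrt(6)*I/4 on |01000>, -sqrt(2)/4 on |10000>, -sqrt(6)*I/4 on |11000>, and 0 on every other basis state.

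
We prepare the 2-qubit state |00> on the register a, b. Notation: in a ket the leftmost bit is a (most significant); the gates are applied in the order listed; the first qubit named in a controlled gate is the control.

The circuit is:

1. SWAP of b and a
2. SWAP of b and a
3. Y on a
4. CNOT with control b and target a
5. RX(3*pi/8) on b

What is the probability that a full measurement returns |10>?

The probability of measuring |10> is cos(3*pi/16)**2. Key observation: gates 1-2 undo each other exactly, leaving only the rest of the circuit to track.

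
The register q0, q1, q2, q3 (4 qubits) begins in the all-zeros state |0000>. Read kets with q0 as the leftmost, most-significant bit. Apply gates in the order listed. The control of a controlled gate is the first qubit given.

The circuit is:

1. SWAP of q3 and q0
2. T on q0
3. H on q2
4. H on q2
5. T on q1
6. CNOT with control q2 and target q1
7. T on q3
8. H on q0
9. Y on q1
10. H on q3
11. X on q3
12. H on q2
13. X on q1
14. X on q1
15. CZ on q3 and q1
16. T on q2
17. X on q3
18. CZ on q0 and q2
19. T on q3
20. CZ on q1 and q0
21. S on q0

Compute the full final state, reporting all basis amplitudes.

The resulting statevector has amplitude 0 on |0000>, 0 on |0001>, 0 on |0010>, 0 on |0011>, -sqrt(2)*I/4 on |0100>, sqrt(2)*exp(3*I*pi/4)/4 on |0101>, -sqrt(2)*exp(3*I*pi/4)/4 on |0110>, -sqrt(2)/4 on |0111>, 0 on |1000>, 0 on |1001>, 0 on |1010>, 0 on |1011>, -sqrt(2)/4 on |1100>, sqrt(2)*exp(I*pi/4)/4 on |1101>, sqrt(2)*exp(I*pi/4)/4 on |1110>, -sqrt(2)*I/4 on |1111>. Key observation: steps 13-14 multiply out to the identity, so the circuit reduces to the remaining gates.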